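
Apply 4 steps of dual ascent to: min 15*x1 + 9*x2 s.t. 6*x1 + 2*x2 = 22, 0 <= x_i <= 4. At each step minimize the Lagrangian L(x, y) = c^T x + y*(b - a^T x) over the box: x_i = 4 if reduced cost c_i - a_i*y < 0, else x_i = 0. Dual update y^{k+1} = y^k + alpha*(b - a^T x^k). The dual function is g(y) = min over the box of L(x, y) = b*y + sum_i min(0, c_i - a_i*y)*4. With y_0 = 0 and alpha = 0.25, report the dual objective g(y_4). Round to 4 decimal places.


Dual ascent for LP: min 15*x1 + 9*x2, 6*x1 + 2*x2 = 22, 0 <= x_i <= 4
Step 1: y^k = 0.0, reduced costs: (15.0, 9.0)
  x^k = (0.0, 0.0), subgradient = b - a^T x = 22.0
  y^{k+1} = 0.0 + 0.25*22.0 = 5.5
Step 2: y^k = 5.5, reduced costs: (-18.0, -2.0)
  x^k = (4.0, 4.0), subgradient = b - a^T x = -10.0
  y^{k+1} = 5.5 + 0.25*-10.0 = 3.0
Step 3: y^k = 3.0, reduced costs: (-3.0, 3.0)
  x^k = (4.0, 0.0), subgradient = b - a^T x = -2.0
  y^{k+1} = 3.0 + 0.25*-2.0 = 2.5
Step 4: y^k = 2.5, reduced costs: (0.0, 4.0)
  x^k = (0.0, 0.0), subgradient = b - a^T x = 22.0
  y^{k+1} = 2.5 + 0.25*22.0 = 8.0
Dual objective at y_4 = 8.0: reduced costs (-33.0, -7.0), box minimizer x = (4.0, 4.0)
g(y_4) = b*y + (c1 - a1*y)*x1 + (c2 - a2*y)*x2 = 22*8.0 + (-33.0)*4.0 + (-7.0)*4.0 = 176.0 - 132.0 - 28.0 = 16.0


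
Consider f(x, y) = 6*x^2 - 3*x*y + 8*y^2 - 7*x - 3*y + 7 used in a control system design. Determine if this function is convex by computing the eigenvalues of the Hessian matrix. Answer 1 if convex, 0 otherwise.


The Hessian of f(x,y) = 6*x^2 - 3*x*y + 8*y^2 - 7*x - 3*y + 7 is:
H = [[12, -3], [-3, 16]]
Trace = 12 + 16 = 28
Determinant = 12*16 - (-3)^2 = 183
Discriminant = (28)^2 - 4*183 = 52.0
Eigenvalues: lambda_1 = 10.3944, lambda_2 = 17.6056
The function is convex.

1


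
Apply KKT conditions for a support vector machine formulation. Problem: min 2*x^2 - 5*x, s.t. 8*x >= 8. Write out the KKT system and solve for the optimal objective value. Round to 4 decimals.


Step 1: Try lambda = 0 (constraint inactive).
Stationarity: 2*2*x - 5 = 0
x* = 5/(2*2) = 1.25
Check constraint: 8*1.25 = 10.0 >= 8 -- satisfied.
Step 2: Compute optimal value.
f(x*) = 2*1.25^2 - 5*1.25 = -3.125


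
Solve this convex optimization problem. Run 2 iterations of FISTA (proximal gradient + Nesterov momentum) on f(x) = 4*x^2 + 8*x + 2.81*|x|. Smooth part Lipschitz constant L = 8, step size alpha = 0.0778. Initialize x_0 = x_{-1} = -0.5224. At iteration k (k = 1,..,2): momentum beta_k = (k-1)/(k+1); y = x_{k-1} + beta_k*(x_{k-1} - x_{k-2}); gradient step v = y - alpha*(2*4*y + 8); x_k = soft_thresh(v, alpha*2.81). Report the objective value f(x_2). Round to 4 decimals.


FISTA on f(x) = 4*x^2 + 8*x + 2.81*|x|
L = 8, alpha = 0.0778
Iteration 1: beta = 0.0, y = -0.5224 + 0.0*(-0.5224 + 0.5224) = -0.5224
  grad(y) = 3.8208, v = y - alpha*grad = -0.8197
  prox(v) = soft_thresh(-0.8197, 0.2186) = -0.601
Iteration 2: beta = 0.3333, y = -0.601 + 0.3333*(-0.601 + 0.5224) = -0.6273
  grad(y) = 2.982, v = y - alpha*grad = -0.8593
  prox(v) = soft_thresh(-0.8593, 0.2186) = -0.6406
f(x_2) = 4*(-0.6406)^2 + 8*(-0.6406) + 2.81*|-0.6406| = -1.6832


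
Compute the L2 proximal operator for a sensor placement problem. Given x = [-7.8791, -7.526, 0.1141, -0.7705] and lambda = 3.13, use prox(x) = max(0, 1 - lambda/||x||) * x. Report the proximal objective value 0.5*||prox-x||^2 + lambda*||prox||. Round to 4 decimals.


Step 1: Compute ||x||.
||x|| = 10.9237
Step 2: Compute scaling factor.
scale = max(0, 1 - 3.13/10.9237) = 0.7135
Step 3: prox(x) = [-5.6215, -5.3696, 0.0814, -0.5497]
||prox(x)|| = 7.7937
Step 4: Proximal objective.
0.5*||prox-x||^2 = 4.8985
lambda*||prox|| = 24.3943
Total = 29.2928


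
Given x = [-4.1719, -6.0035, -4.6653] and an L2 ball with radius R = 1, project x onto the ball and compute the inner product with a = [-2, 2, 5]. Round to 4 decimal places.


Step 1: Compute ||x|| (intermediates to 6 decimals).
||x|| = sqrt((-4.1719)^2 + (-6.0035)^2 + (-4.6653)^2) = 8.672473
Step 2: Project.
Since ||x|| > R, scale = R/||x|| = 1/8.672473 = 0.115307, proj(x) = scale * x
proj(x) = [-0.481049, -0.692246, -0.537942]
Step 3: Dot product.
a^T * proj(x) = -2*(-0.481049) + 2*(-0.692246) + 5*(-0.537942) = -3.1121


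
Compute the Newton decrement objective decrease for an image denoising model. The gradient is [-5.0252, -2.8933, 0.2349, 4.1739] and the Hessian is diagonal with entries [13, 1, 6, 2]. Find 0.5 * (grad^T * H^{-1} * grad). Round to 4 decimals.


Step 1: H is diagonal, so H^(-1) * g = [-0.3866, -2.8933, 0.0392, 2.087].
Step 2: g^T H^(-1) g = sum_i g_i^2 / H_ii
  = (-5.0252)^2/13 + (-2.8933)^2/1 + (0.2349)^2/6 + (4.1739)^2/2
  = 1.9425 + 8.3712 + 0.0092 + 8.7107 = 19.0336
Step 3: Objective decrease = 0.5 * g^T H^(-1) g = 9.5168


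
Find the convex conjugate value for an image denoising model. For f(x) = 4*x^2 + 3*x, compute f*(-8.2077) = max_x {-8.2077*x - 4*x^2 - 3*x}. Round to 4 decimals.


f*(y) = sup_x {y*x - a*x^2 - b*x} = sup_x {(y-b)*x - a*x^2}
FOC: (y - b) - 2a*x = 0 => x* = (y - b)/(2a)
x* = (-8.2077 - 3)/(2*4) = -1.401
f*(-8.2077) = (y-b)^2/(4a) = (-8.2077 - 3)^2/(4*4)
= 125.6125/16 = 7.8508


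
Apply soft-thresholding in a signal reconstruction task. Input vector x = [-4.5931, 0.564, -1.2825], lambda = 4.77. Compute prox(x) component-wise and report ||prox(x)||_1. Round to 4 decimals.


Soft-thresholding with lambda = 4.77:
prox(-4.5931) = sign(-4.5931)*max(|-4.5931| - 4.77, 0) = 0.0
prox(0.564) = sign(0.564)*max(|0.564| - 4.77, 0) = 0.0
prox(-1.2825) = sign(-1.2825)*max(|-1.2825| - 4.77, 0) = 0.0
prox(x) = [0.0, 0.0, 0.0]
||prox(x)||_1 = 0.0 + 0.0 + 0.0 = 0.0


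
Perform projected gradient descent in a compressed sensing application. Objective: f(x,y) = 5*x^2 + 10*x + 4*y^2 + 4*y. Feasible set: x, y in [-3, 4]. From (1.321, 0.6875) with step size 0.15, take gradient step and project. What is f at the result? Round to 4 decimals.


Step 1: Compute gradient at (1.321, 0.6875).
grad_x = 2*5*1.321 + 10 = 23.21
grad_y = 2*4*0.6875 + 4 = 9.5
Step 2: Gradient step.
x_raw = 1.321 - 0.15*23.21 = -2.1605
y_raw = 0.6875 - 0.15*9.5 = -0.7375
Step 3: Project onto [-3, 4].
x_proj = clip(-2.1605) = -2.1605
y_proj = clip(-0.7375) = -0.7375
Step 4: Evaluate f.
f(-2.1605, -0.7375) = 0.9594


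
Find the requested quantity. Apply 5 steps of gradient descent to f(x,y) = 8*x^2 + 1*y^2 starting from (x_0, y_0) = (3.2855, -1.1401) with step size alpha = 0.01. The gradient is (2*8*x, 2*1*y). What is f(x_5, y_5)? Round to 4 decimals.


Gradient descent on f(x,y) = 8*x^2 + 1*y^2.
Starting point: (3.2855, -1.1401), alpha = 0.01
Step 1: grad_x = 2*8*3.2855 = 52.568, grad_y = 2*1*-1.1401 = -2.2802
  x_1 = 3.2855 - 0.01*52.568 = 2.7598
  y_1 = -1.1401 - 0.01*-2.2802 = -1.1173
Step 2: grad_x = 2*8*2.7598 = 44.1571, grad_y = 2*1*-1.1173 = -2.2346
  x_2 = 2.7598 - 0.01*44.1571 = 2.3182
  y_2 = -1.1173 - 0.01*-2.2346 = -1.095
Step 3: grad_x = 2*8*2.3182 = 37.092, grad_y = 2*1*-1.095 = -2.1899
  x_3 = 2.3182 - 0.01*37.092 = 1.9473
  y_3 = -1.095 - 0.01*-2.1899 = -1.0731
Step 4: grad_x = 2*8*1.9473 = 31.1573, grad_y = 2*1*-1.0731 = -2.1461
  x_4 = 1.9473 - 0.01*31.1573 = 1.6358
  y_4 = -1.0731 - 0.01*-2.1461 = -1.0516
Step 5: grad_x = 2*8*1.6358 = 26.1721, grad_y = 2*1*-1.0516 = -2.1032
  x_5 = 1.6358 - 0.01*26.1721 = 1.374
  y_5 = -1.0516 - 0.01*-2.1032 = -1.0306
f(1.374, -1.0306) = 8*1.374^2 + 1*(-1.0306)^2 = 16.1658


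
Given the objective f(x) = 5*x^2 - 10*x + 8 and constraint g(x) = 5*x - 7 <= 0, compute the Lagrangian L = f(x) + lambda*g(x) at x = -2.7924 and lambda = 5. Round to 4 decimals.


Step 1: Evaluate f(x).
f(-2.7924) = 5*(-2.7924)^2 - 10*(-2.7924) + 8 = 74.9115
Step 2: Evaluate g(x).
g(-2.7924) = 5*-2.7924 - 7 = -20.962
Step 3: Compute Lagrangian.
L = 74.9115 + 5*-20.962 = -29.8985


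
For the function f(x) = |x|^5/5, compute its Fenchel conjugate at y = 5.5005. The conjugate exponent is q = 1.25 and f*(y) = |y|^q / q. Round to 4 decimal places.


The conjugate exponent q satisfies 1/p + 1/q = 1.
p = 5, so q = 5/(5 - 1) = 1.25
|y|^q = 5.5005^1.25 = 8.4237
f*(5.5005) = 8.4237 / 1.25 = 6.739


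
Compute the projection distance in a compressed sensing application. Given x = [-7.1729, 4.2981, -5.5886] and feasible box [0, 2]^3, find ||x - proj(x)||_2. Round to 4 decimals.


Project each component onto [0, 2].
clip(-7.1729) = 0.0, clip(4.2981) = 2.0, clip(-5.5886) = 0.0
Projection = [0.0, 2.0, 0.0]
Squared diffs: [51.4505, 5.2813, 31.2324]
Distance = sqrt(87.9642) = 9.3789


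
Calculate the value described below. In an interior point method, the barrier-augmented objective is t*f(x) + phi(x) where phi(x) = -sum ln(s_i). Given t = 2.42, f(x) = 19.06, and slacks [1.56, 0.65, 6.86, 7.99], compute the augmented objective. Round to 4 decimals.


Step 1: Compute log-barrier.
ln values: [0.4447, -0.4308, 1.9257, 2.0782]
phi = -(0.4447 - 0.4308 + 1.9257 + 2.0782) = -4.0178
Step 2: Compute augmented objective.
t*f(x) = 2.42*19.06 = 46.1252
Total = 46.1252 - 4.0178 = 42.1074


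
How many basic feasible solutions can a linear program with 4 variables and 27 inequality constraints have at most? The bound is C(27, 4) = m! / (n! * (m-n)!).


Each vertex corresponds to some choice of n active constraints out of m, so the number of vertices is at most C(m, n) = m! / (n!(m-n)!).
m = 27, n = 4
Numerator: 27 * 26 * 25 * 24
Denominator: 4! = 24
C(27, 4) = 17550


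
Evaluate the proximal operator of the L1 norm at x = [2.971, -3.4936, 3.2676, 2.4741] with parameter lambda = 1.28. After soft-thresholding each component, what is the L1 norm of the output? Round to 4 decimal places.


Soft-thresholding with lambda = 1.28:
prox(2.971) = sign(2.971)*max(|2.971| - 1.28, 0) = 1.691
prox(-3.4936) = sign(-3.4936)*max(|-3.4936| - 1.28, 0) = -2.2136
prox(3.2676) = sign(3.2676)*max(|3.2676| - 1.28, 0) = 1.9876
prox(2.4741) = sign(2.4741)*max(|2.4741| - 1.28, 0) = 1.1941
prox(x) = [1.691, -2.2136, 1.9876, 1.1941]
||prox(x)||_1 = 1.691 + 2.2136 + 1.9876 + 1.1941 = 7.0863


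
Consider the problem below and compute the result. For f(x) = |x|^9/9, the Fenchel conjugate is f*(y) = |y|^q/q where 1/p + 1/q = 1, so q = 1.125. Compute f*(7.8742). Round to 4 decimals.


The conjugate exponent q satisfies 1/p + 1/q = 1.
p = 9, so q = 9/(9 - 1) = 1.125
|y|^q = 7.8742^1.125 = 10.1914
f*(7.8742) = 10.1914 / 1.125 = 9.059


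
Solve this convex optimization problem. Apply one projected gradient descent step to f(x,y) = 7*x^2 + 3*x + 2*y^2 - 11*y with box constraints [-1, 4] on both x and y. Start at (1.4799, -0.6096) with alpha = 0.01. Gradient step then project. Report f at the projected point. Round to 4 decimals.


Step 1: Compute gradient at (1.4799, -0.6096).
grad_x = 2*7*1.4799 + 3 = 23.7186
grad_y = 2*2*-0.6096 - 11 = -13.4384
Step 2: Gradient step.
x_raw = 1.4799 - 0.01*23.7186 = 1.2427
y_raw = -0.6096 - 0.01*-13.4384 = -0.4752
Step 3: Project onto [-1, 4].
x_proj = clip(1.2427) = 1.2427
y_proj = clip(-0.4752) = -0.4752
Step 4: Evaluate f.
f(1.2427, -0.4752) = 20.2175


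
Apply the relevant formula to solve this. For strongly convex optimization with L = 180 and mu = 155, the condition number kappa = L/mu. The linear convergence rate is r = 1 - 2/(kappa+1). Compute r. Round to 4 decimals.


Step 1: Compute the condition number.
kappa = L/mu = 180/155 = 1.1613
Step 2: Compute the convergence rate.
r = 1 - 2/(kappa + 1) = 1 - 2*mu/(L + mu) = (L - mu)/(L + mu) = 25/335 = 0.0746


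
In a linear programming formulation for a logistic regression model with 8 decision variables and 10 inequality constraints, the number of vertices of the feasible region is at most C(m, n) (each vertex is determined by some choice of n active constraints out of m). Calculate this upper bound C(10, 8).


Each vertex corresponds to some choice of n active constraints out of m, so the number of vertices is at most C(m, n) = m! / (n!(m-n)!).
m = 10, n = 8
Numerator: 10 * 9 * 8 * 7 * 6 * 5 * 4 * 3
Denominator: 8! = 40320
C(10, 8) = 45


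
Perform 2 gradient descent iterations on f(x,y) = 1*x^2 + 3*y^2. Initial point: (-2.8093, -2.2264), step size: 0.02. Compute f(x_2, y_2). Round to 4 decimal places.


Gradient descent on f(x,y) = 1*x^2 + 3*y^2.
Starting point: (-2.8093, -2.2264), alpha = 0.02
Step 1: grad_x = 2*1*-2.8093 = -5.6186, grad_y = 2*3*-2.2264 = -13.3584
  x_1 = -2.8093 - 0.02*-5.6186 = -2.6969
  y_1 = -2.2264 - 0.02*-13.3584 = -1.9592
Step 2: grad_x = 2*1*-2.6969 = -5.3939, grad_y = 2*3*-1.9592 = -11.7554
  x_2 = -2.6969 - 0.02*-5.3939 = -2.5891
  y_2 = -1.9592 - 0.02*-11.7554 = -1.7241
f(-2.5891, -1.7241) = 1*(-2.5891)^2 + 3*(-1.7241)^2 = 15.621


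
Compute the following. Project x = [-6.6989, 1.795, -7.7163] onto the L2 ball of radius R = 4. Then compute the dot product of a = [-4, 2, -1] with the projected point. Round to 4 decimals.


Step 1: Compute ||x|| (intermediates to 6 decimals).
||x|| = sqrt((-6.6989)^2 + 1.795^2 + (-7.7163)^2) = 10.374901
Step 2: Project.
Since ||x|| > R, scale = R/||x|| = 4/10.374901 = 0.385546, proj(x) = scale * x
proj(x) = [-2.582734, 0.692055, -2.974989]
Step 3: Dot product.
a^T * proj(x) = -4*(-2.582734) + 2*0.692055 - 1*(-2.974989) = 14.69


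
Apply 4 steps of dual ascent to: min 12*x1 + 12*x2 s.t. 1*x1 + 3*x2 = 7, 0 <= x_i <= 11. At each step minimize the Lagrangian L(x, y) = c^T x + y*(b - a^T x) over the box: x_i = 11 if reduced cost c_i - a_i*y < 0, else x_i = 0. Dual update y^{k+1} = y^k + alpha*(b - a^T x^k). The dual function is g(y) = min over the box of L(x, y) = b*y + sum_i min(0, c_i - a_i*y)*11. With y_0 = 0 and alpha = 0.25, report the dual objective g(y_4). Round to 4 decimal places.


Dual ascent for LP: min 12*x1 + 12*x2, 1*x1 + 3*x2 = 7, 0 <= x_i <= 11
Step 1: y^k = 0.0, reduced costs: (12.0, 12.0)
  x^k = (0.0, 0.0), subgradient = b - a^T x = 7.0
  y^{k+1} = 0.0 + 0.25*7.0 = 1.75
Step 2: y^k = 1.75, reduced costs: (10.25, 6.75)
  x^k = (0.0, 0.0), subgradient = b - a^T x = 7.0
  y^{k+1} = 1.75 + 0.25*7.0 = 3.5
Step 3: y^k = 3.5, reduced costs: (8.5, 1.5)
  x^k = (0.0, 0.0), subgradient = b - a^T x = 7.0
  y^{k+1} = 3.5 + 0.25*7.0 = 5.25
Step 4: y^k = 5.25, reduced costs: (6.75, -3.75)
  x^k = (0.0, 11.0), subgradient = b - a^T x = -26.0
  y^{k+1} = 5.25 + 0.25*-26.0 = -1.25
Dual objective at y_4 = -1.25: reduced costs (13.25, 15.75), box minimizer x = (0.0, 0.0)
g(y_4) = b*y + (c1 - a1*y)*x1 + (c2 - a2*y)*x2 = 7*(-1.25) + 13.25*0.0 + 15.75*0.0 = -8.75 + 0.0 + 0.0 = -8.75


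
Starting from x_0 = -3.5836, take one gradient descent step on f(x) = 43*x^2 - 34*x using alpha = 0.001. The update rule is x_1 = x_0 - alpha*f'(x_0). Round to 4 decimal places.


We compute the gradient at x_0 and apply the update.
f'(x) = 86*x - 34
f'(-3.5836) = 86*-3.5836 - 34 = -342.1896
x_1 = -3.5836 - 0.001*-342.1896 = -3.2414


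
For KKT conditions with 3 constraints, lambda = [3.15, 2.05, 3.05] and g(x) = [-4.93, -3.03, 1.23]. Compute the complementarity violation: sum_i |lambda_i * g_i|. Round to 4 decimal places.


KKT complementary slackness check:
lambda_1 * g_1 = 3.15 * -4.93 = -15.5295
lambda_2 * g_2 = 2.05 * -3.03 = -6.2115
lambda_3 * g_3 = 3.05 * 1.23 = 3.7515
Total violation = 15.5295 + 6.2115 + 3.7515 = 25.4925


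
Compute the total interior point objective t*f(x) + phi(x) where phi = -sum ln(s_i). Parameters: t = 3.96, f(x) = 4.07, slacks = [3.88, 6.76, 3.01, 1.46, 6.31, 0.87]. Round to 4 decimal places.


Step 1: Compute log-barrier.
ln values: [1.3558, 1.911, 1.1019, 0.3784, 1.8421, -0.1393]
phi = -(1.3558 + 1.911 + 1.1019 + 0.3784 + 1.8421 - 0.1393) = -6.4501
Step 2: Compute augmented objective.
t*f(x) = 3.96*4.07 = 16.1172
Total = 16.1172 - 6.4501 = 9.6671


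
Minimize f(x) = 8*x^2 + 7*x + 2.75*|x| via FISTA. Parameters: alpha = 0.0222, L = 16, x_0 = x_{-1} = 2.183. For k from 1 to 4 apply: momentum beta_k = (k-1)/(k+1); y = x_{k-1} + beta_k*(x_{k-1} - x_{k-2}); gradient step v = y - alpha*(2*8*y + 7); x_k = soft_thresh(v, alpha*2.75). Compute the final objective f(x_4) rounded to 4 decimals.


FISTA on f(x) = 8*x^2 + 7*x + 2.75*|x|
L = 16, alpha = 0.0222
Iteration 1: beta = 0.0, y = 2.183 + 0.0*(2.183 - 2.183) = 2.183
  grad(y) = 41.928, v = y - alpha*grad = 1.2522
  prox(v) = soft_thresh(1.2522, 0.0611) = 1.1911
Iteration 2: beta = 0.3333, y = 1.1911 + 0.3333*(1.1911 - 2.183) = 0.8605
  grad(y) = 20.7685, v = y - alpha*grad = 0.3995
  prox(v) = soft_thresh(0.3995, 0.0611) = 0.3384
Iteration 3: beta = 0.5, y = 0.3384 + 0.5*(0.3384 - 1.1911) = -0.0879
  grad(y) = 5.5929, v = y - alpha*grad = -0.2121
  prox(v) = soft_thresh(-0.2121, 0.0611) = -0.1511
Iteration 4: beta = 0.6, y = -0.1511 + 0.6*(-0.1511 - 0.3384) = -0.4447
  grad(y) = -0.1159, v = y - alpha*grad = -0.4422
  prox(v) = soft_thresh(-0.4422, 0.0611) = -0.3811
f(x_4) = 8*(-0.3811)^2 + 7*(-0.3811) + 2.75*|-0.3811| = -0.4577


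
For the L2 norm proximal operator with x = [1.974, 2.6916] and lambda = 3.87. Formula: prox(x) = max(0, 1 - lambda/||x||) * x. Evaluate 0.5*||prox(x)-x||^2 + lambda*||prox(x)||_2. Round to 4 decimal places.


Step 1: Compute ||x||.
||x|| = 3.3379
Step 2: Compute scaling factor.
scale = max(0, 1 - 3.87/3.3379) = 0.0
Step 3: prox(x) = [0.0, 0.0]
||prox(x)|| = 0.0
Step 4: Proximal objective.
0.5*||prox-x||^2 = 5.5707
lambda*||prox|| = 0.0
Total = 5.5707


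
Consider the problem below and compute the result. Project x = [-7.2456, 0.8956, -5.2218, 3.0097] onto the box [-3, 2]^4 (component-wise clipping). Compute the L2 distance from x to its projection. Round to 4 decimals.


Project each component onto [-3, 2].
clip(-7.2456) = -3.0, clip(0.8956) = 0.8956, clip(-5.2218) = -3.0, clip(3.0097) = 2.0
Projection = [-3.0, 0.8956, -3.0, 2.0]
Squared diffs: [18.0251, 0.0, 4.9364, 1.0195]
Distance = sqrt(23.981) = 4.897


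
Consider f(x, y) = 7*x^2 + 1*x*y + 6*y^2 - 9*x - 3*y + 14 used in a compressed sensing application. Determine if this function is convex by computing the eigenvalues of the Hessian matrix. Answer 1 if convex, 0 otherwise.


The Hessian of f(x,y) = 7*x^2 + 1*x*y + 6*y^2 - 9*x - 3*y + 14 is:
H = [[14, 1], [1, 12]]
Trace = 14 + 12 = 26
Determinant = 14*12 - (1)^2 = 167
Discriminant = (26)^2 - 4*167 = 8.0
Eigenvalues: lambda_1 = 11.5858, lambda_2 = 14.4142
The function is convex.

1


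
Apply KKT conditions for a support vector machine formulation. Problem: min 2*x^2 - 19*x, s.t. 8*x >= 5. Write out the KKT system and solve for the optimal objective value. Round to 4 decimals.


Step 1: Try lambda = 0 (constraint inactive).
Stationarity: 2*2*x - 19 = 0
x* = 19/(2*2) = 4.75
Check constraint: 8*4.75 = 38.0 >= 5 -- satisfied.
Step 2: Compute optimal value.
f(x*) = 2*4.75^2 - 19*4.75 = -45.125


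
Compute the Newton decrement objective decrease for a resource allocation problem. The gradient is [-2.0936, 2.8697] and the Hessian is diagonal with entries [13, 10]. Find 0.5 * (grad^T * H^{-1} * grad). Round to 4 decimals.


Step 1: H is diagonal, so H^(-1) * g = [-0.161, 0.287].
Step 2: g^T H^(-1) g = sum_i g_i^2 / H_ii
  = (-2.0936)^2/13 + (2.8697)^2/10
  = 0.3372 + 0.8235 = 1.1607
Step 3: Objective decrease = 0.5 * g^T H^(-1) g = 0.5803


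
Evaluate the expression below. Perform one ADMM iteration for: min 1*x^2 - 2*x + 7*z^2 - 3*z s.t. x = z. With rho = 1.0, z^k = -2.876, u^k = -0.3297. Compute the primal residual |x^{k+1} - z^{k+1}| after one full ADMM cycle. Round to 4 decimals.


ADMM iteration with rho = 1.0, z^k = -2.876, u^k = -0.3297
Step 1: x-update.
Minimize 1*x^2 - 2*x + (1.0/2)*(x + 2.876 - 0.3297)^2
FOC: (2*1 + 1.0)*x = 2 + 1.0*(-2.876 + 0.3297)
x^{k+1} = -0.1821
Step 2: z-update.
Minimize 7*z^2 - 3*z + (1.0/2)*(-0.1821 - z - 0.3297)^2
FOC: (2*7 + 1.0)*z = 3 + 1.0*(-0.1821 - 0.3297)
z^{k+1} = 0.1659
Step 3: u-update.
u^{k+1} = -0.3297 - 0.1821 - 0.1659 = -0.6777
Step 4: Primal residual = |-0.1821 - 0.1659| = 0.348


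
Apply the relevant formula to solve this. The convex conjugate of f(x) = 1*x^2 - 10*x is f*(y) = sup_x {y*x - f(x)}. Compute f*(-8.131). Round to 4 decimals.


f*(y) = sup_x {y*x - a*x^2 - b*x} = sup_x {(y-b)*x - a*x^2}
FOC: (y - b) - 2a*x = 0 => x* = (y - b)/(2a)
x* = (-8.131 + 10)/(2*1) = 0.9345
f*(-8.131) = (y-b)^2/(4a) = (-8.131 + 10)^2/(4*1)
= 3.4932/4 = 0.8733


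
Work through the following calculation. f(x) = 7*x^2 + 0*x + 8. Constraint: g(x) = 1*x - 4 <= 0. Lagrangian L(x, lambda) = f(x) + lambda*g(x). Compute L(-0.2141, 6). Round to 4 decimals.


Step 1: Evaluate f(x).
f(-0.2141) = 7*(-0.2141)^2 + 0*(-0.2141) + 8 = 8.3209
Step 2: Evaluate g(x).
g(-0.2141) = 1*-0.2141 - 4 = -4.2141
Step 3: Compute Lagrangian.
L = 8.3209 + 6*-4.2141 = -16.9637


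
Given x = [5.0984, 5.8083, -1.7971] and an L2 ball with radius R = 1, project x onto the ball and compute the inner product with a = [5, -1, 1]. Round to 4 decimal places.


Step 1: Compute ||x|| (intermediates to 6 decimals).
||x|| = sqrt(5.0984^2 + 5.8083^2 + (-1.7971)^2) = 7.934709
Step 2: Project.
Since ||x|| > R, scale = R/||x|| = 1/7.934709 = 0.126029, proj(x) = scale * x
proj(x) = [0.642546, 0.732014, -0.226487]
Step 3: Dot product.
a^T * proj(x) = 5*0.642546 - 1*0.732014 + 1*(-0.226487) = 2.2542


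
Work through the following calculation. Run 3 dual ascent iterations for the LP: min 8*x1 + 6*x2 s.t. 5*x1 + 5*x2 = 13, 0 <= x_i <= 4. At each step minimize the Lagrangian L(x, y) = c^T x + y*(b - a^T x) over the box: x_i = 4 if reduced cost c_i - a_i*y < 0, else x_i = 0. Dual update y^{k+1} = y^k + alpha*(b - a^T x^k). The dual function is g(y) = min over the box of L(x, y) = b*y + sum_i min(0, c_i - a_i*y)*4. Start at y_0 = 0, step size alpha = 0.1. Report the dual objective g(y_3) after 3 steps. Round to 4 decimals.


Dual ascent for LP: min 8*x1 + 6*x2, 5*x1 + 5*x2 = 13, 0 <= x_i <= 4
Step 1: y^k = 0.0, reduced costs: (8.0, 6.0)
  x^k = (0.0, 0.0), subgradient = b - a^T x = 13.0
  y^{k+1} = 0.0 + 0.1*13.0 = 1.3
Step 2: y^k = 1.3, reduced costs: (1.5, -0.5)
  x^k = (0.0, 4.0), subgradient = b - a^T x = -7.0
  y^{k+1} = 1.3 + 0.1*-7.0 = 0.6
Step 3: y^k = 0.6, reduced costs: (5.0, 3.0)
  x^k = (0.0, 0.0), subgradient = b - a^T x = 13.0
  y^{k+1} = 0.6 + 0.1*13.0 = 1.9
Dual objective at y_3 = 1.9: reduced costs (-1.5, -3.5), box minimizer x = (4.0, 4.0)
g(y_3) = b*y + (c1 - a1*y)*x1 + (c2 - a2*y)*x2 = 13*1.9 + (-1.5)*4.0 + (-3.5)*4.0 = 24.7 - 6.0 - 14.0 = 4.7


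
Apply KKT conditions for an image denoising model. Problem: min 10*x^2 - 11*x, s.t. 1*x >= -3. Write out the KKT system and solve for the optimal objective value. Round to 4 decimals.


Step 1: Try lambda = 0 (constraint inactive).
Stationarity: 2*10*x - 11 = 0
x* = 11/(2*10) = 0.55
Check constraint: 1*0.55 = 0.55 >= -3 -- satisfied.
Step 2: Compute optimal value.
f(x*) = 10*0.55^2 - 11*0.55 = -3.025


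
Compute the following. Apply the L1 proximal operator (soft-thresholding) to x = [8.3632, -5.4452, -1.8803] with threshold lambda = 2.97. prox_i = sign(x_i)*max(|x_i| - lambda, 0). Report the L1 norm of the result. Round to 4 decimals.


Soft-thresholding with lambda = 2.97:
prox(8.3632) = sign(8.3632)*max(|8.3632| - 2.97, 0) = 5.3932
prox(-5.4452) = sign(-5.4452)*max(|-5.4452| - 2.97, 0) = -2.4752
prox(-1.8803) = sign(-1.8803)*max(|-1.8803| - 2.97, 0) = 0.0
prox(x) = [5.3932, -2.4752, 0.0]
||prox(x)||_1 = 5.3932 + 2.4752 + 0.0 = 7.8684


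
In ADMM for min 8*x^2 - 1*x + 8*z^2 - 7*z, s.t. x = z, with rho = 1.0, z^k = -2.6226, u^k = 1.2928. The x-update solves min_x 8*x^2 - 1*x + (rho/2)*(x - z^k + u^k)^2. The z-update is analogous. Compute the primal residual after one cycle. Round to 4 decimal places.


ADMM iteration with rho = 1.0, z^k = -2.6226, u^k = 1.2928
Step 1: x-update.
Minimize 8*x^2 - 1*x + (1.0/2)*(x + 2.6226 + 1.2928)^2
FOC: (2*8 + 1.0)*x = 1 + 1.0*(-2.6226 - 1.2928)
x^{k+1} = -0.1715
Step 2: z-update.
Minimize 8*z^2 - 7*z + (1.0/2)*(-0.1715 - z + 1.2928)^2
FOC: (2*8 + 1.0)*z = 7 + 1.0*(-0.1715 + 1.2928)
z^{k+1} = 0.4777
Step 3: u-update.
u^{k+1} = 1.2928 - 0.1715 - 0.4777 = 0.6436
Step 4: Primal residual = |-0.1715 - 0.4777| = 0.6492


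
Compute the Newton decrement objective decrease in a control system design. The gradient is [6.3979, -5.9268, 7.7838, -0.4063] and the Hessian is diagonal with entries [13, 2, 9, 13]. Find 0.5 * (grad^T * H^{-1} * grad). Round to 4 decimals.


Step 1: H is diagonal, so H^(-1) * g = [0.4921, -2.9634, 0.8649, -0.0313].
Step 2: g^T H^(-1) g = sum_i g_i^2 / H_ii
  = (6.3979)^2/13 + (-5.9268)^2/2 + (7.7838)^2/9 + (-0.4063)^2/13
  = 3.1487 + 17.5635 + 6.7319 + 0.0127 = 27.4568
Step 3: Objective decrease = 0.5 * g^T H^(-1) g = 13.7284


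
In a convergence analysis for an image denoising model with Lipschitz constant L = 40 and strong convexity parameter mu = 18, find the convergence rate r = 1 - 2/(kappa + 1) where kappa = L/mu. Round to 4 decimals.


Step 1: Compute the condition number.
kappa = L/mu = 40/18 = 2.2222
Step 2: Compute the convergence rate.
r = 1 - 2/(kappa + 1) = 1 - 2*mu/(L + mu) = (L - mu)/(L + mu) = 22/58 = 0.3793


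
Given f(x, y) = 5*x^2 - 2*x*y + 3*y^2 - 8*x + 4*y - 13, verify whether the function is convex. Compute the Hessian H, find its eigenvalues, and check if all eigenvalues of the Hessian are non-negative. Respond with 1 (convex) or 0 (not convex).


The Hessian of f(x,y) = 5*x^2 - 2*x*y + 3*y^2 - 8*x + 4*y - 13 is:
H = [[10, -2], [-2, 6]]
Trace = 10 + 6 = 16
Determinant = 10*6 - (-2)^2 = 56
Discriminant = (16)^2 - 4*56 = 32.0
Eigenvalues: lambda_1 = 5.1716, lambda_2 = 10.8284
The function is convex.

1


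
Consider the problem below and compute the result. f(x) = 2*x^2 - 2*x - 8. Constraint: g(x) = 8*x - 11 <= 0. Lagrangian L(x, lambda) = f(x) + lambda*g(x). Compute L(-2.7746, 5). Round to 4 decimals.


Step 1: Evaluate f(x).
f(-2.7746) = 2*(-2.7746)^2 - 2*(-2.7746) - 8 = 12.946
Step 2: Evaluate g(x).
g(-2.7746) = 8*-2.7746 - 11 = -33.1968
Step 3: Compute Lagrangian.
L = 12.946 + 5*-33.1968 = -153.038


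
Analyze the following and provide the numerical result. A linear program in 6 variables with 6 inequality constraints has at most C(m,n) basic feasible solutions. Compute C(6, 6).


Each vertex corresponds to some choice of n active constraints out of m, so the number of vertices is at most C(m, n) = m! / (n!(m-n)!).
m = 6, n = 6
Numerator: 6 * 5 * 4 * 3 * 2 * 1
Denominator: 6! = 720
C(6, 6) = 1


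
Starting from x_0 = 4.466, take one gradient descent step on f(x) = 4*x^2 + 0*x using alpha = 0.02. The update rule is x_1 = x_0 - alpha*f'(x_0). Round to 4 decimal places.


We compute the gradient at x_0 and apply the update.
f'(x) = 8*x + 0
f'(4.466) = 8*4.466 + 0 = 35.728
x_1 = 4.466 - 0.02*35.728 = 3.7514


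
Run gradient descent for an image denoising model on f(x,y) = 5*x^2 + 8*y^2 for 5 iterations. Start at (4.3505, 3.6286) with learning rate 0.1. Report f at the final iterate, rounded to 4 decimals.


Gradient descent on f(x,y) = 5*x^2 + 8*y^2.
Starting point: (4.3505, 3.6286), alpha = 0.1
Step 1: grad_x = 2*5*4.3505 = 43.505, grad_y = 2*8*3.6286 = 58.0576
  x_1 = 4.3505 - 0.1*43.505 = 0.0
  y_1 = 3.6286 - 0.1*58.0576 = -2.1772
Step 2: grad_x = 2*5*0.0 = 0.0, grad_y = 2*8*-2.1772 = -34.8346
  x_2 = 0.0 - 0.1*0.0 = 0.0
  y_2 = -2.1772 - 0.1*-34.8346 = 1.3063
Step 3: grad_x = 2*5*0.0 = 0.0, grad_y = 2*8*1.3063 = 20.9007
  x_3 = 0.0 - 0.1*0.0 = 0.0
  y_3 = 1.3063 - 0.1*20.9007 = -0.7838
Step 4: grad_x = 2*5*0.0 = 0.0, grad_y = 2*8*-0.7838 = -12.5404
  x_4 = 0.0 - 0.1*0.0 = 0.0
  y_4 = -0.7838 - 0.1*-12.5404 = 0.4703
Step 5: grad_x = 2*5*0.0 = 0.0, grad_y = 2*8*0.4703 = 7.5243
  x_5 = 0.0 - 0.1*0.0 = 0.0
  y_5 = 0.4703 - 0.1*7.5243 = -0.2822
f(0.0, -0.2822) = 5*0.0^2 + 8*(-0.2822)^2 = 0.6369


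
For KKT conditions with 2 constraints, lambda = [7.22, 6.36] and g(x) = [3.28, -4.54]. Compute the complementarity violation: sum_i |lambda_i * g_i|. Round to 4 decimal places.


KKT complementary slackness check:
lambda_1 * g_1 = 7.22 * 3.28 = 23.6816
lambda_2 * g_2 = 6.36 * -4.54 = -28.8744
Total violation = 23.6816 + 28.8744 = 52.556


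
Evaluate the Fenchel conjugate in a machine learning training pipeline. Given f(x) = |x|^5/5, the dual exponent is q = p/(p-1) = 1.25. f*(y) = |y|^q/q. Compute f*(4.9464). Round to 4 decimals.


The conjugate exponent q satisfies 1/p + 1/q = 1.
p = 5, so q = 5/(5 - 1) = 1.25
|y|^q = 4.9464^1.25 = 7.3767
f*(4.9464) = 7.3767 / 1.25 = 5.9014


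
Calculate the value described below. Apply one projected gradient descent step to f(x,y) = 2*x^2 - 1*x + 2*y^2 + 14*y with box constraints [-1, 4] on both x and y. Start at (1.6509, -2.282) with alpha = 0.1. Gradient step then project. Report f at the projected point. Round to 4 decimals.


Step 1: Compute gradient at (1.6509, -2.282).
grad_x = 2*2*1.6509 - 1 = 5.6036
grad_y = 2*2*-2.282 + 14 = 4.872
Step 2: Gradient step.
x_raw = 1.6509 - 0.1*5.6036 = 1.0905
y_raw = -2.282 - 0.1*4.872 = -2.7692
Step 3: Project onto [-1, 4].
x_proj = clip(1.0905) = 1.0905
y_proj = clip(-2.7692) = -1.0
Step 4: Evaluate f.
f(1.0905, -1.0) = -10.712


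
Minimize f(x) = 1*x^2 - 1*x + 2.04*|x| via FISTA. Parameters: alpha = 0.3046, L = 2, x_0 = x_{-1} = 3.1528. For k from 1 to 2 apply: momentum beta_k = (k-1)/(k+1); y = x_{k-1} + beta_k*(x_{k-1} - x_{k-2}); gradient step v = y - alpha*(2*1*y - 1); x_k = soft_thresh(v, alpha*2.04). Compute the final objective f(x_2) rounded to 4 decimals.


FISTA on f(x) = 1*x^2 - 1*x + 2.04*|x|
L = 2, alpha = 0.3046
Iteration 1: beta = 0.0, y = 3.1528 + 0.0*(3.1528 - 3.1528) = 3.1528
  grad(y) = 5.3056, v = y - alpha*grad = 1.5367
  prox(v) = soft_thresh(1.5367, 0.6214) = 0.9153
Iteration 2: beta = 0.3333, y = 0.9153 + 0.3333*(0.9153 - 3.1528) = 0.1695
  grad(y) = -0.661, v = y - alpha*grad = 0.3708
  prox(v) = soft_thresh(0.3708, 0.6214) = 0.0
f(x_2) = 1*0.0^2 - 1*0.0 + 2.04*|0.0| = 0.0


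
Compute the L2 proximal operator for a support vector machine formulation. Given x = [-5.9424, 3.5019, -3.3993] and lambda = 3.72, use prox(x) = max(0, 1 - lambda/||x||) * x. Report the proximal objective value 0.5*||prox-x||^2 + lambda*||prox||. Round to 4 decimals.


Step 1: Compute ||x||.
||x|| = 7.6896
Step 2: Compute scaling factor.
scale = max(0, 1 - 3.72/7.6896) = 0.5162
Step 3: prox(x) = [-3.0677, 1.8078, -1.7548]
||prox(x)|| = 3.9696
Step 4: Proximal objective.
0.5*||prox-x||^2 = 6.9192
lambda*||prox|| = 14.7669
Total = 21.6863


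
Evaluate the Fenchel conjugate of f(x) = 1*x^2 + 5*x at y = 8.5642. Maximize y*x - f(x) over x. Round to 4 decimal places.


f*(y) = sup_x {y*x - a*x^2 - b*x} = sup_x {(y-b)*x - a*x^2}
FOC: (y - b) - 2a*x = 0 => x* = (y - b)/(2a)
x* = (8.5642 - 5)/(2*1) = 1.7821
f*(8.5642) = (y-b)^2/(4a) = (8.5642 - 5)^2/(4*1)
= 12.7035/4 = 3.1759


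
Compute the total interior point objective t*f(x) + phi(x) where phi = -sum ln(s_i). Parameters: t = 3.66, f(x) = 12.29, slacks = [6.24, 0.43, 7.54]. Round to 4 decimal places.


Step 1: Compute log-barrier.
ln values: [1.831, -0.844, 2.0202]
phi = -(1.831 - 0.844 + 2.0202) = -3.0072
Step 2: Compute augmented objective.
t*f(x) = 3.66*12.29 = 44.9814
Total = 44.9814 - 3.0072 = 41.9742


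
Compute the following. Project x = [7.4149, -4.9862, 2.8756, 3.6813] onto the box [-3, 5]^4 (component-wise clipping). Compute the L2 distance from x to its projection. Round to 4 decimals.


Project each component onto [-3, 5].
clip(7.4149) = 5.0, clip(-4.9862) = -3.0, clip(2.8756) = 2.8756, clip(3.6813) = 3.6813
Projection = [5.0, -3.0, 2.8756, 3.6813]
Squared diffs: [5.8317, 3.945, 0.0, 0.0]
Distance = sqrt(9.7767) = 3.1268


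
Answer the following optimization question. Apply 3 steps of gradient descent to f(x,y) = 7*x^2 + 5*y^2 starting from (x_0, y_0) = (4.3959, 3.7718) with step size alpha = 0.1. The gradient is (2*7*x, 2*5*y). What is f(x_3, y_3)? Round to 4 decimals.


Gradient descent on f(x,y) = 7*x^2 + 5*y^2.
Starting point: (4.3959, 3.7718), alpha = 0.1
Step 1: grad_x = 2*7*4.3959 = 61.5426, grad_y = 2*5*3.7718 = 37.718
  x_1 = 4.3959 - 0.1*61.5426 = -1.7584
  y_1 = 3.7718 - 0.1*37.718 = 0.0
Step 2: grad_x = 2*7*-1.7584 = -24.617, grad_y = 2*5*0.0 = 0.0
  x_2 = -1.7584 - 0.1*-24.617 = 0.7033
  y_2 = 0.0 - 0.1*0.0 = 0.0
Step 3: grad_x = 2*7*0.7033 = 9.8468, grad_y = 2*5*0.0 = 0.0
  x_3 = 0.7033 - 0.1*9.8468 = -0.2813
  y_3 = 0.0 - 0.1*0.0 = 0.0
f(-0.2813, 0.0) = 7*(-0.2813)^2 + 5*0.0^2 = 0.5541


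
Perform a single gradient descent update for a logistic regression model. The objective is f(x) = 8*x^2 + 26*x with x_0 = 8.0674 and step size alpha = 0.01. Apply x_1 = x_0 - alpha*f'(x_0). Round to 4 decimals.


We compute the gradient at x_0 and apply the update.
f'(x) = 16*x + 26
f'(8.0674) = 16*8.0674 + 26 = 155.0784
x_1 = 8.0674 - 0.01*155.0784 = 6.5166


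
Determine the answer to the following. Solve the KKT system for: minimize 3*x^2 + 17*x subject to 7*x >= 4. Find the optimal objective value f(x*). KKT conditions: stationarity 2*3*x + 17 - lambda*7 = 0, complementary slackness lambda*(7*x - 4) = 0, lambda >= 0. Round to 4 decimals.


Step 1: Try lambda = 0 (constraint inactive).
x_unc = -17/(2*3) = -2.8333
Check: 7*-2.8333 = -19.8331 < 4 -- violated!
Step 2: Constraint must be active: 7*x = 4
x* = 4/7 = 0.5714 (rounded; the exact value 4/7 is used below)
lambda = (2*3*(4/7) + 17)/7 = 2.9184
Step 3: Compute optimal value.
f(x*) = 3*(4/7)^2 + 17*(4/7) = 10.6939


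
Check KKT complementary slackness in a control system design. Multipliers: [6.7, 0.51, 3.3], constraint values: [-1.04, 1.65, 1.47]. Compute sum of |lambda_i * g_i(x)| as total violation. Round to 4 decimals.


KKT complementary slackness check:
lambda_1 * g_1 = 6.7 * -1.04 = -6.968
lambda_2 * g_2 = 0.51 * 1.65 = 0.8415
lambda_3 * g_3 = 3.3 * 1.47 = 4.851
Total violation = 6.968 + 0.8415 + 4.851 = 12.6605


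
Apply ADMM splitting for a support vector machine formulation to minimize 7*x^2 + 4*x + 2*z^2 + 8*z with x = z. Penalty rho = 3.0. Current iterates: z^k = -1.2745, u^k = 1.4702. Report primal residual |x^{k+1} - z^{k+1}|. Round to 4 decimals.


ADMM iteration with rho = 3.0, z^k = -1.2745, u^k = 1.4702
Step 1: x-update.
Minimize 7*x^2 + 4*x + (3.0/2)*(x + 1.2745 + 1.4702)^2
FOC: (2*7 + 3.0)*x = -4 + 3.0*(-1.2745 - 1.4702)
x^{k+1} = -0.7197
Step 2: z-update.
Minimize 2*z^2 + 8*z + (3.0/2)*(-0.7197 - z + 1.4702)^2
FOC: (2*2 + 3.0)*z = -8 + 3.0*(-0.7197 + 1.4702)
z^{k+1} = -0.8212
Step 3: u-update.
u^{k+1} = 1.4702 - 0.7197 + 0.8212 = 1.5717
Step 4: Primal residual = |-0.7197 + 0.8212| = 0.1015


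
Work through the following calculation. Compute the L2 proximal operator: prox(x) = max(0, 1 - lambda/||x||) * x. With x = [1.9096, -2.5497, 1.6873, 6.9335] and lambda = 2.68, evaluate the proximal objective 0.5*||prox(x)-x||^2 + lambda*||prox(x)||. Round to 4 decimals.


Step 1: Compute ||x||.
||x|| = 7.8146
Step 2: Compute scaling factor.
scale = max(0, 1 - 2.68/7.8146) = 0.6571
Step 3: prox(x) = [1.2547, -1.6753, 1.1086, 4.5557]
||prox(x)|| = 5.1346
Step 4: Proximal objective.
0.5*||prox-x||^2 = 3.5912
lambda*||prox|| = 13.7607
Total = 17.3519


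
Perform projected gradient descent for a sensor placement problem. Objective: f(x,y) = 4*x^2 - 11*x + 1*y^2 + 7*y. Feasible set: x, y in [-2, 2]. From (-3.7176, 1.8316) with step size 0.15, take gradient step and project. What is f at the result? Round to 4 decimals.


Step 1: Compute gradient at (-3.7176, 1.8316).
grad_x = 2*4*-3.7176 - 11 = -40.7408
grad_y = 2*1*1.8316 + 7 = 10.6632
Step 2: Gradient step.
x_raw = -3.7176 - 0.15*-40.7408 = 2.3935
y_raw = 1.8316 - 0.15*10.6632 = 0.2321
Step 3: Project onto [-2, 2].
x_proj = clip(2.3935) = 2.0
y_proj = clip(0.2321) = 0.2321
Step 4: Evaluate f.
f(2.0, 0.2321) = -4.3213


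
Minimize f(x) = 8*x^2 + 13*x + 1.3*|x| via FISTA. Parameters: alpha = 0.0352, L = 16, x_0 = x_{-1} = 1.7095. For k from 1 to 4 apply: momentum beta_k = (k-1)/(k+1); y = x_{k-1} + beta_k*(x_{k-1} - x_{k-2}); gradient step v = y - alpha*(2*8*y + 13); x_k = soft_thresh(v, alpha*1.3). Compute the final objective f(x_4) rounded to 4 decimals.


FISTA on f(x) = 8*x^2 + 13*x + 1.3*|x|
L = 16, alpha = 0.0352
Iteration 1: beta = 0.0, y = 1.7095 + 0.0*(1.7095 - 1.7095) = 1.7095
  grad(y) = 40.352, v = y - alpha*grad = 0.2891
  prox(v) = soft_thresh(0.2891, 0.0458) = 0.2433
Iteration 2: beta = 0.3333, y = 0.2433 + 0.3333*(0.2433 - 1.7095) = -0.2454
  grad(y) = 9.0741, v = y - alpha*grad = -0.5648
  prox(v) = soft_thresh(-0.5648, 0.0458) = -0.519
Iteration 3: beta = 0.5, y = -0.519 + 0.5*(-0.519 - 0.2433) = -0.9002
  grad(y) = -1.4032, v = y - alpha*grad = -0.8508
  prox(v) = soft_thresh(-0.8508, 0.0458) = -0.805
Iteration 4: beta = 0.6, y = -0.805 + 0.6*(-0.805 + 0.519) = -0.9767
  grad(y) = -2.6266, v = y - alpha*grad = -0.8842
  prox(v) = soft_thresh(-0.8842, 0.0458) = -0.8384
f(x_4) = 8*(-0.8384)^2 + 13*(-0.8384) + 1.3*|-0.8384| = -4.1859


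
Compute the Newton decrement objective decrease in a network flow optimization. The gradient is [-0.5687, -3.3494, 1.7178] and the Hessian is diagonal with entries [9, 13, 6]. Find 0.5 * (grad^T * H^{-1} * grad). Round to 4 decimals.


Step 1: H is diagonal, so H^(-1) * g = [-0.0632, -0.2576, 0.2863].
Step 2: g^T H^(-1) g = sum_i g_i^2 / H_ii
  = (-0.5687)^2/9 + (-3.3494)^2/13 + (1.7178)^2/6
  = 0.0359 + 0.863 + 0.4918 = 1.3907
Step 3: Objective decrease = 0.5 * g^T H^(-1) g = 0.6954


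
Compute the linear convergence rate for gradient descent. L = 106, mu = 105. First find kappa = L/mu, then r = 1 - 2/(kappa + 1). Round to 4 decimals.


Step 1: Compute the condition number.
kappa = L/mu = 106/105 = 1.0095
Step 2: Compute the convergence rate.
r = 1 - 2/(kappa + 1) = 1 - 2*mu/(L + mu) = (L - mu)/(L + mu) = 1/211 = 0.0047


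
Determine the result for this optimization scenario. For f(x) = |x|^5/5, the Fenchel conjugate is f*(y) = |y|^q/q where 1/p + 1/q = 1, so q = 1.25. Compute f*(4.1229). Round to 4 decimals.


The conjugate exponent q satisfies 1/p + 1/q = 1.
p = 5, so q = 5/(5 - 1) = 1.25
|y|^q = 4.1229^1.25 = 5.8749
f*(4.1229) = 5.8749 / 1.25 = 4.7


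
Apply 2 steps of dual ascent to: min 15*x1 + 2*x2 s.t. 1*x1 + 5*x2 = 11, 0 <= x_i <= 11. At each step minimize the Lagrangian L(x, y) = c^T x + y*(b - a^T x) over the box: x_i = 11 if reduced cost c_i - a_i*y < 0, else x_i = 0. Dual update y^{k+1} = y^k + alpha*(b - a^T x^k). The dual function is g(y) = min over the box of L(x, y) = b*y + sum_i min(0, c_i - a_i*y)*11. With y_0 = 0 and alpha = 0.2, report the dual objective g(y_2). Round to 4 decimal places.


Dual ascent for LP: min 15*x1 + 2*x2, 1*x1 + 5*x2 = 11, 0 <= x_i <= 11
Step 1: y^k = 0.0, reduced costs: (15.0, 2.0)
  x^k = (0.0, 0.0), subgradient = b - a^T x = 11.0
  y^{k+1} = 0.0 + 0.2*11.0 = 2.2
Step 2: y^k = 2.2, reduced costs: (12.8, -9.0)
  x^k = (0.0, 11.0), subgradient = b - a^T x = -44.0
  y^{k+1} = 2.2 + 0.2*-44.0 = -6.6
Dual objective at y_2 = -6.6: reduced costs (21.6, 35.0), box minimizer x = (0.0, 0.0)
g(y_2) = b*y + (c1 - a1*y)*x1 + (c2 - a2*y)*x2 = 11*(-6.6) + 21.6*0.0 + 35.0*0.0 = -72.6 + 0.0 + 0.0 = -72.6


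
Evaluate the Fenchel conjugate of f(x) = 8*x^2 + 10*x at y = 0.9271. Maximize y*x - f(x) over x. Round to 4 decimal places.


f*(y) = sup_x {y*x - a*x^2 - b*x} = sup_x {(y-b)*x - a*x^2}
FOC: (y - b) - 2a*x = 0 => x* = (y - b)/(2a)
x* = (0.9271 - 10)/(2*8) = -0.5671
f*(0.9271) = (y-b)^2/(4a) = (0.9271 - 10)^2/(4*8)
= 82.3175/32 = 2.5724


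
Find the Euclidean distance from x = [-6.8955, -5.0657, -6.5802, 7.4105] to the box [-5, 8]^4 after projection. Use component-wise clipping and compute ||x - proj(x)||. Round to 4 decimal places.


Project each component onto [-5, 8].
clip(-6.8955) = -5.0, clip(-5.0657) = -5.0, clip(-6.5802) = -5.0, clip(7.4105) = 7.4105
Projection = [-5.0, -5.0, -5.0, 7.4105]
Squared diffs: [3.5929, 0.0043, 2.497, 0.0]
Distance = sqrt(6.0942) = 2.4687


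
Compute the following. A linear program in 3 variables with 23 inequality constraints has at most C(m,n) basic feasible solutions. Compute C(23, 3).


Each vertex corresponds to some choice of n active constraints out of m, so the number of vertices is at most C(m, n) = m! / (n!(m-n)!).
m = 23, n = 3
Numerator: 23 * 22 * 21
Denominator: 3! = 6
C(23, 3) = 1771


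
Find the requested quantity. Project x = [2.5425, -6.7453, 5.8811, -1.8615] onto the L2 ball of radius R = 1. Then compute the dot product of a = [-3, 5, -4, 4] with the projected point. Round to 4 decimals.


Step 1: Compute ||x|| (intermediates to 6 decimals).
||x|| = sqrt(2.5425^2 + (-6.7453)^2 + 5.8811^2 + (-1.8615)^2) = 9.487671
Step 2: Project.
Since ||x|| > R, scale = R/||x|| = 1/9.487671 = 0.1054, proj(x) = scale * x
proj(x) = [0.26798, -0.710955, 0.619868, -0.196202]
Step 3: Dot product.
a^T * proj(x) = -3*0.26798 + 5*(-0.710955) - 4*0.619868 + 4*(-0.196202) = -7.623
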